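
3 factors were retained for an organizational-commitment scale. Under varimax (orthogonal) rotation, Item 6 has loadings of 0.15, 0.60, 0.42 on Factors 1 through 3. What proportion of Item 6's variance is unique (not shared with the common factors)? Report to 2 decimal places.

0.44

h² = 0.15² + 0.60² + 0.42² = 0.0225 + 0.3600 + 0.1764 = 0.5589
Uniqueness u² = 1 − h² = 1 − 0.5589 = 0.4411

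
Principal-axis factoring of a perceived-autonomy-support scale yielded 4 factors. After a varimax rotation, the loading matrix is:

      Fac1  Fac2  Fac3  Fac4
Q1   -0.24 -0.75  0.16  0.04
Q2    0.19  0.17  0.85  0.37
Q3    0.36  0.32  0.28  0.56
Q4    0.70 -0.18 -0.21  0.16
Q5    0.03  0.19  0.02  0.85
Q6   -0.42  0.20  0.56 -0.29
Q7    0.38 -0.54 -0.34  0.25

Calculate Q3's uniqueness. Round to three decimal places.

0.376

h² = 0.36² + 0.32² + 0.28² + 0.56² = 0.1296 + 0.1024 + 0.0784 + 0.3136 = 0.6240
Uniqueness u² = 1 − h² = 1 − 0.6240 = 0.3760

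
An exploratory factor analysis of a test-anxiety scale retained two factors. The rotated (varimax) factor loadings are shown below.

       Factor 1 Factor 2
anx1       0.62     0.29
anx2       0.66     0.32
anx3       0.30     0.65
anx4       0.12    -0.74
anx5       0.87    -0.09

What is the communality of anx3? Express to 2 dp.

0.51

h² = 0.30² + 0.65² = 0.0900 + 0.4225 = 0.5125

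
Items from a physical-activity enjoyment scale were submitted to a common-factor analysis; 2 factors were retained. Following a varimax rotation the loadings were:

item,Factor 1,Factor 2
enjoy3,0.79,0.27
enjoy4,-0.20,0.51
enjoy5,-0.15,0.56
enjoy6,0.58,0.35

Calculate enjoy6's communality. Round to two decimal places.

h² = 0.58² + 0.35² = 0.3364 + 0.1225 = 0.4589

0.46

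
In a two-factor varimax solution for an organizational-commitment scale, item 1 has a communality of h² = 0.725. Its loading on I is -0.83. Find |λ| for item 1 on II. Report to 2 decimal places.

0.19

Under orthogonal rotation h² = Σλ², so λ_II² = h² − (0.6889) = 0.725 − 0.6889 = 0.0361.
|λ| = √0.0361 = 0.1900.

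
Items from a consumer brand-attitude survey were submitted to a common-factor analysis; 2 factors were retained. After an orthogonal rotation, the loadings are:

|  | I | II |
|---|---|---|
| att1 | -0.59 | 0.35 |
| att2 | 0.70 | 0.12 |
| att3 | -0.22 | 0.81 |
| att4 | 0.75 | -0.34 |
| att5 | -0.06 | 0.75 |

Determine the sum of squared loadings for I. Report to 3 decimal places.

1.453

SS loadings for I = (-0.59)² + 0.70² + (-0.22)² + 0.75² + (-0.06)² = 0.3481 + 0.4900 + 0.0484 + 0.5625 + 0.0036 = 1.4526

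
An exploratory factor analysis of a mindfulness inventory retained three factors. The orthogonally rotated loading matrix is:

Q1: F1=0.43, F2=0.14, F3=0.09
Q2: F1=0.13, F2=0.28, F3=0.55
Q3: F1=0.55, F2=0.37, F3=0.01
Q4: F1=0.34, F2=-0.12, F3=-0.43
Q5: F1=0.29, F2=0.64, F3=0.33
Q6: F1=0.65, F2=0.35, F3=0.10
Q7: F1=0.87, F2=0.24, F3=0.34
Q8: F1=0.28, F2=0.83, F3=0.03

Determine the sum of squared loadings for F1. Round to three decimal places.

SS loadings for F1 = 0.43² + 0.13² + 0.55² + 0.34² + 0.29² + 0.65² + 0.87² + 0.28² = 0.1849 + 0.0169 + 0.3025 + 0.1156 + 0.0841 + 0.4225 + 0.7569 + 0.0784 = 1.9618

1.962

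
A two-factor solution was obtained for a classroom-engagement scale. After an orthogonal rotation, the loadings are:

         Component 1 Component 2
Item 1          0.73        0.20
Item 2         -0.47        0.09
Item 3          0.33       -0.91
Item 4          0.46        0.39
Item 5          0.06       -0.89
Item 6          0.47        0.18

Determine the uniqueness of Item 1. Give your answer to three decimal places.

0.427

h² = 0.73² + 0.20² = 0.5329 + 0.0400 = 0.5729
Uniqueness u² = 1 − h² = 1 − 0.5729 = 0.4271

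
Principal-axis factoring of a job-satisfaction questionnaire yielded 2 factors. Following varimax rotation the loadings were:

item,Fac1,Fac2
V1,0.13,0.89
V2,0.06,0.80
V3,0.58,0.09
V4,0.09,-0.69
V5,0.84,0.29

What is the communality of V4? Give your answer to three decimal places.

0.484

h² = 0.09² + (-0.69)² = 0.0081 + 0.4761 = 0.4842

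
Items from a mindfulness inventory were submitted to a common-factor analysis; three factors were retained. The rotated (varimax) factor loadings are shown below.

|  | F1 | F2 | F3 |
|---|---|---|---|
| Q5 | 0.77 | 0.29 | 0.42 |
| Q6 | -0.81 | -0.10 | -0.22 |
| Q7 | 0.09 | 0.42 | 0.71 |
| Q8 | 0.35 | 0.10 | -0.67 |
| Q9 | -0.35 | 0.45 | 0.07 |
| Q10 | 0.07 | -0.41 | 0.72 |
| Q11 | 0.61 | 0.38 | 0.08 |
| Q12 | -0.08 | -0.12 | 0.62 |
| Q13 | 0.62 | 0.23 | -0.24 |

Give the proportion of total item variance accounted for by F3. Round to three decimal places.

SS loadings for F3 = 0.42² + (-0.22)² + 0.71² + (-0.67)² + 0.07² + 0.72² + 0.08² + 0.62² + (-0.24)² = 2.1495
Proportion of variance = 2.1495 / 9 = 0.2388.

0.239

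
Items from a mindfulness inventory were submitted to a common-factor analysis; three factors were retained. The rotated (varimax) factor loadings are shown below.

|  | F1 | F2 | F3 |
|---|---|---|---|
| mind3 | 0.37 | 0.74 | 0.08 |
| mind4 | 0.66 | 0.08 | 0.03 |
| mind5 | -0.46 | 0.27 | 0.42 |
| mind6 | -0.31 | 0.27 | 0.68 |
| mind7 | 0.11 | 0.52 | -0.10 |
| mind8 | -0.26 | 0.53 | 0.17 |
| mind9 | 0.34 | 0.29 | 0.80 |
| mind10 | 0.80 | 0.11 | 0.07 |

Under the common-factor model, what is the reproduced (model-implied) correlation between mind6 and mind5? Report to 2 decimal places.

r̂ = Σ λ_i·λ_j across factors = (-0.31)(-0.46) + (0.27)(0.27) + (0.68)(0.42)
  = +0.1426 +0.0729 +0.2856 = 0.5011

0.50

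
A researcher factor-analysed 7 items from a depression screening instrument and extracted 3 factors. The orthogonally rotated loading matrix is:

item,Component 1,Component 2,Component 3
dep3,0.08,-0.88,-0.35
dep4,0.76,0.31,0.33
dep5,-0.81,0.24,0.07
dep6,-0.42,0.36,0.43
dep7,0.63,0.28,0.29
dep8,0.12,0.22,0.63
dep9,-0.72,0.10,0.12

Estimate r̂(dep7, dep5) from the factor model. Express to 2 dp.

-0.42

r̂ = Σ λ_i·λ_j across factors = (0.63)(-0.81) + (0.28)(0.24) + (0.29)(0.07)
  = -0.5103 +0.0672 +0.0203 = -0.4228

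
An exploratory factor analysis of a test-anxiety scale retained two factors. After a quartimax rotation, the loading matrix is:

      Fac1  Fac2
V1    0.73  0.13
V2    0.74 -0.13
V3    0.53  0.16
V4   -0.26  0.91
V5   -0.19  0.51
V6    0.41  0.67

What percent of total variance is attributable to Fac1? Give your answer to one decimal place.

27.2%

SS loadings for Fac1 = 0.73² + 0.74² + 0.53² + (-0.26)² + (-0.19)² + 0.41² = 1.6332
With 6 standardized items, total variance = 6. Proportion = 1.6332/6 = 0.2722 → 27.22%.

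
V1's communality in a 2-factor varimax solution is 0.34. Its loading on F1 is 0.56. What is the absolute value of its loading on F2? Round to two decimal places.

Under orthogonal rotation h² = Σλ², so λ_F2² = h² − (0.3136) = 0.34 − 0.3136 = 0.0264.
|λ| = √0.0264 = 0.1625.

0.16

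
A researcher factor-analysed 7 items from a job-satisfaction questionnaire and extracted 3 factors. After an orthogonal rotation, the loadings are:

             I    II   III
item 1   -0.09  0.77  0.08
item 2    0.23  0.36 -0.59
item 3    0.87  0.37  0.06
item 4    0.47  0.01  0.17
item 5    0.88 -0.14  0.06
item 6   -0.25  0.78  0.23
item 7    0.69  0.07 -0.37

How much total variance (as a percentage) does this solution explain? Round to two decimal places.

63.21%

SS loadings by factor: 2.3518, 1.4924, 0.5804; total = 4.4246.
Total variance with 7 standardized items is 7, so the solution explains 4.4246/7 = 0.6321 = 63.21%.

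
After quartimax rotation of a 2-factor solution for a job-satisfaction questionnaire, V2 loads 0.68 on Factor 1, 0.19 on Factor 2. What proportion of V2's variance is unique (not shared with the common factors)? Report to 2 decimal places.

0.50

h² = 0.68² + 0.19² = 0.4624 + 0.0361 = 0.4985
Uniqueness u² = 1 − h² = 1 − 0.4985 = 0.5015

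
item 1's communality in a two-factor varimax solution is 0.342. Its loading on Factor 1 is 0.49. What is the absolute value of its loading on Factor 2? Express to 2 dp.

Under orthogonal rotation h² = Σλ², so λ_Factor 2² = h² − (0.2401) = 0.342 − 0.2401 = 0.1019.
|λ| = √0.1019 = 0.3192.

0.32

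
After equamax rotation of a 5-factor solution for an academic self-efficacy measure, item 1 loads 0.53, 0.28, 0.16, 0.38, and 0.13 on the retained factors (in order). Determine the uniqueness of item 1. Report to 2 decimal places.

h² = 0.53² + 0.28² + 0.16² + 0.38² + 0.13² = 0.2809 + 0.0784 + 0.0256 + 0.1444 + 0.0169 = 0.5462
Uniqueness u² = 1 − h² = 1 − 0.5462 = 0.4538

0.45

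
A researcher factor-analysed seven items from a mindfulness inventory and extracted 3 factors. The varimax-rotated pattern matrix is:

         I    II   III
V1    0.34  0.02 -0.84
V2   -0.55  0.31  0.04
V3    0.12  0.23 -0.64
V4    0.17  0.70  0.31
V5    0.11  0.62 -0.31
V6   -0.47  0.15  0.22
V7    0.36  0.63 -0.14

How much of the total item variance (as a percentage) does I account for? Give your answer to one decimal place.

11.8%

SS loadings for I = 0.34² + (-0.55)² + 0.12² + 0.17² + 0.11² + (-0.47)² + 0.36² = 0.8240
With 7 standardized items, total variance = 7. Proportion = 0.8240/7 = 0.1177 → 11.77%.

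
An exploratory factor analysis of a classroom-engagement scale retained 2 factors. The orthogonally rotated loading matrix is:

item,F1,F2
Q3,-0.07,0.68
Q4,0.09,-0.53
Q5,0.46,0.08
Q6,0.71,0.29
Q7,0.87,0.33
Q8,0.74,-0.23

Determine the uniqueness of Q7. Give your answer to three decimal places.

h² = 0.87² + 0.33² = 0.7569 + 0.1089 = 0.8658
Uniqueness u² = 1 − h² = 1 − 0.8658 = 0.1342

0.134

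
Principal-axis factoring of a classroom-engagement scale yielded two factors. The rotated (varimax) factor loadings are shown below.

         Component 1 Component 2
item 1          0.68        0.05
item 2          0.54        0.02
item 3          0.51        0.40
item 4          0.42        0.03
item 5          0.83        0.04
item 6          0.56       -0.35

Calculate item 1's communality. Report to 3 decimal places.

h² = 0.68² + 0.05² = 0.4624 + 0.0025 = 0.4649

0.465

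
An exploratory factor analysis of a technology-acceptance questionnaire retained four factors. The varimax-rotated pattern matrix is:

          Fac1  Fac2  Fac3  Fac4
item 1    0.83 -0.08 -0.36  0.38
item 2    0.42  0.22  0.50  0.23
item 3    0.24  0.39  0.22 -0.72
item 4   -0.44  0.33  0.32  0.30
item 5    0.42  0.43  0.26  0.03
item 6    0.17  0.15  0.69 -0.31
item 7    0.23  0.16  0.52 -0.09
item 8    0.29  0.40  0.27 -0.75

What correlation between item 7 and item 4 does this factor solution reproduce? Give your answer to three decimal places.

0.091

r̂ = Σ λ_i·λ_j across factors = (0.23)(-0.44) + (0.16)(0.33) + (0.52)(0.32) + (-0.09)(0.30)
  = -0.1012 +0.0528 +0.1664 -0.0270 = 0.0910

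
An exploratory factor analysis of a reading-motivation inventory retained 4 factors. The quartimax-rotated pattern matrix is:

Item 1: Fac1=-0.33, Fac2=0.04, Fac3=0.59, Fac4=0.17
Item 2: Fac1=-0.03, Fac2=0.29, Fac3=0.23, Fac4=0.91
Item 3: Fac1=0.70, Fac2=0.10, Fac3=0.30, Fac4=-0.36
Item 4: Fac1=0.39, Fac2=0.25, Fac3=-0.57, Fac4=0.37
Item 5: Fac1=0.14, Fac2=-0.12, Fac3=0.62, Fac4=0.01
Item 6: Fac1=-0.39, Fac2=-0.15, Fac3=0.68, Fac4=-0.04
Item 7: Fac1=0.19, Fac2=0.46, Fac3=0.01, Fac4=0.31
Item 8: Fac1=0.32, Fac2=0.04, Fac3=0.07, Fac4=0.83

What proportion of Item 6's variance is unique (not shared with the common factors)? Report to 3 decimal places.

h² = (-0.39)² + (-0.15)² + 0.68² + (-0.04)² = 0.1521 + 0.0225 + 0.4624 + 0.0016 = 0.6386
Uniqueness u² = 1 − h² = 1 − 0.6386 = 0.3614

0.361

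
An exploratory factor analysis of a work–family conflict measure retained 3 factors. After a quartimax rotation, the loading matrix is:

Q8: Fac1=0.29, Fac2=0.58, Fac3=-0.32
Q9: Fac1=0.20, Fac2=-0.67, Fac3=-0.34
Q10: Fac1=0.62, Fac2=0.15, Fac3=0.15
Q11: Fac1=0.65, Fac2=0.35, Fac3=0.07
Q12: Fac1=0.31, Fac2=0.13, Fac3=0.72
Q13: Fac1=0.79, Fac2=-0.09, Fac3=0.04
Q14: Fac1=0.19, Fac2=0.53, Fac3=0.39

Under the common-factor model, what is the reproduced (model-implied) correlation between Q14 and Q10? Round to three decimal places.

0.256

r̂ = Σ λ_i·λ_j across factors = (0.19)(0.62) + (0.53)(0.15) + (0.39)(0.15)
  = +0.1178 +0.0795 +0.0585 = 0.2558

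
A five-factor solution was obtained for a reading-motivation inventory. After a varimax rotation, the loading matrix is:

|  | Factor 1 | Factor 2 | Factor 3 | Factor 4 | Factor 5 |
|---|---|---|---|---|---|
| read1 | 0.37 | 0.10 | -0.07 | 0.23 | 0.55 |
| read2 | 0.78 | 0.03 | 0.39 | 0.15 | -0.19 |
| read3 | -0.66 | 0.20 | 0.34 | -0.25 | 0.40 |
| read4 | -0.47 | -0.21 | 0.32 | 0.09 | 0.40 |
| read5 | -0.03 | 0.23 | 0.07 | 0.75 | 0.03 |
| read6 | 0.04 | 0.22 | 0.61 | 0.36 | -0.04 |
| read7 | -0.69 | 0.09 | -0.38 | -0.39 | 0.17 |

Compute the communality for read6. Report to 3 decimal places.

h² = 0.04² + 0.22² + 0.61² + 0.36² + (-0.04)² = 0.0016 + 0.0484 + 0.3721 + 0.1296 + 0.0016 = 0.5533

0.553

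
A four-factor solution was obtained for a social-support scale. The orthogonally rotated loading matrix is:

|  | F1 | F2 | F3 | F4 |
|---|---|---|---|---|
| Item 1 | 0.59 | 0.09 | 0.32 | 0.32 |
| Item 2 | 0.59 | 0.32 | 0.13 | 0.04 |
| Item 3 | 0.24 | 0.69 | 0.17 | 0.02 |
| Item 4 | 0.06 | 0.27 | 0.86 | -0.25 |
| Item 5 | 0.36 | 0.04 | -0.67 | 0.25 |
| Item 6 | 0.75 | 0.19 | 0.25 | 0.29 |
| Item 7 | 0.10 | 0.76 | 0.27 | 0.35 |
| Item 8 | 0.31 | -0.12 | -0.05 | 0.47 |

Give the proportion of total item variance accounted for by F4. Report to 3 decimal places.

SS loadings for F4 = 0.32² + 0.04² + 0.02² + (-0.25)² + 0.25² + 0.29² + 0.35² + 0.47² = 0.6569
Proportion of variance = 0.6569 / 8 = 0.0821.

0.082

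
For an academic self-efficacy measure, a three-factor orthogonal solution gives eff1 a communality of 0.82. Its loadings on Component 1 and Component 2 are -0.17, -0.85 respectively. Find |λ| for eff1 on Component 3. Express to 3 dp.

Under orthogonal rotation h² = Σλ², so λ_Component 3² = h² − (0.7514) = 0.82 − 0.7514 = 0.0686.
|λ| = √0.0686 = 0.2619.

0.262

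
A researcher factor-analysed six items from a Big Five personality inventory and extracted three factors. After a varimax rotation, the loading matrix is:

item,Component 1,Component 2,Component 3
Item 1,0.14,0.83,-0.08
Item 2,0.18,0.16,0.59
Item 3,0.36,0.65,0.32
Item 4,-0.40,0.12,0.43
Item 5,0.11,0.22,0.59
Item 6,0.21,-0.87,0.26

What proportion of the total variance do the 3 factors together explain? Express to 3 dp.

SS loadings by factor: 0.3978, 1.9567, 1.0575; total = 3.4120.
Total variance with 6 standardized items is 6, so the solution explains 3.4120/6 = 0.5687.

0.569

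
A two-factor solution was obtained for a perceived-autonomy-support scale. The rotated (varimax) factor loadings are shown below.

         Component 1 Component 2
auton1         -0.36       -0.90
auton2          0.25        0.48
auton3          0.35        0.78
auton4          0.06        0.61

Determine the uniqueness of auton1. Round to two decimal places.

h² = (-0.36)² + (-0.90)² = 0.1296 + 0.8100 = 0.9396
Uniqueness u² = 1 − h² = 1 − 0.9396 = 0.0604

0.06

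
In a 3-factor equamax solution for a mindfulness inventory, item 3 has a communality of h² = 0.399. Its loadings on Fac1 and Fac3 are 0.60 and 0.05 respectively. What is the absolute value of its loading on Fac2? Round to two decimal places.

0.19

Under orthogonal rotation h² = Σλ², so λ_Fac2² = h² − (0.3625) = 0.399 − 0.3625 = 0.0365.
|λ| = √0.0365 = 0.1910.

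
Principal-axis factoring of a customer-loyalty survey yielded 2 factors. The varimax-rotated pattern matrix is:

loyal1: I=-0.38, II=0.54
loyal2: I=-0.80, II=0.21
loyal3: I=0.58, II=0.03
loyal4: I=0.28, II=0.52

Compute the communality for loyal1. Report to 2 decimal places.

h² = (-0.38)² + 0.54² = 0.1444 + 0.2916 = 0.4360

0.44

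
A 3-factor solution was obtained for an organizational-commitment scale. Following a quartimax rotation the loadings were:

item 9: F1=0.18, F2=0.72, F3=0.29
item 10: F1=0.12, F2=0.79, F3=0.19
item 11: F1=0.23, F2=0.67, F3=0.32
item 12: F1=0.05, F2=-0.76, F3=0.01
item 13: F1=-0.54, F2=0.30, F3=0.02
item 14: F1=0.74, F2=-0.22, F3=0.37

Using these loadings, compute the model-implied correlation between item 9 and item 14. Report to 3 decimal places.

r̂ = Σ λ_i·λ_j across factors = (0.18)(0.74) + (0.72)(-0.22) + (0.29)(0.37)
  = +0.1332 -0.1584 +0.1073 = 0.0821

0.082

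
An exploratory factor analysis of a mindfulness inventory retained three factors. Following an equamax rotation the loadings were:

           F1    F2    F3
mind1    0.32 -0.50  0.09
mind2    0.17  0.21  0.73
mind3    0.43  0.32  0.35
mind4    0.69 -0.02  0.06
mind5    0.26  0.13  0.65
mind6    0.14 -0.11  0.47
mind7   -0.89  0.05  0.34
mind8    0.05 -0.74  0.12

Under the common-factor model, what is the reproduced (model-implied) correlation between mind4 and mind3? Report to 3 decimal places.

r̂ = Σ λ_i·λ_j across factors = (0.69)(0.43) + (-0.02)(0.32) + (0.06)(0.35)
  = +0.2967 -0.0064 +0.0210 = 0.3113

0.311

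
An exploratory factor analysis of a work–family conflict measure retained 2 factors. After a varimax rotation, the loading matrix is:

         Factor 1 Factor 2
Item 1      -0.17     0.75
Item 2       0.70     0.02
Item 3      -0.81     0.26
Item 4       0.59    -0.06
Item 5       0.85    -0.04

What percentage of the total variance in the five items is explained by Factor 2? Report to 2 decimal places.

12.71%

SS loadings for Factor 2 = 0.75² + 0.02² + 0.26² + (-0.06)² + (-0.04)² = 0.6357
With 5 standardized items, total variance = 5. Proportion = 0.6357/5 = 0.1271 → 12.71%.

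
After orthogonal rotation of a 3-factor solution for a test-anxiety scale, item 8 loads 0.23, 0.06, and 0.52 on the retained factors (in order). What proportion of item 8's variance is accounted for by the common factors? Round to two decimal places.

0.33

h² = 0.23² + 0.06² + 0.52² = 0.0529 + 0.0036 + 0.2704 = 0.3269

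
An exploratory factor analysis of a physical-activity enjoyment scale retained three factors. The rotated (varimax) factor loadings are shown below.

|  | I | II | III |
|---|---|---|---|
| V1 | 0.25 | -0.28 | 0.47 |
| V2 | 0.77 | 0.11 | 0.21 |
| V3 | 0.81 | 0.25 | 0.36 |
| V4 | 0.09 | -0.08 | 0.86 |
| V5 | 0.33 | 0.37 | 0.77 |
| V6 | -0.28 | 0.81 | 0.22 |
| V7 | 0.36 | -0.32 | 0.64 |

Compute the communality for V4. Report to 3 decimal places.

0.754

h² = 0.09² + (-0.08)² + 0.86² = 0.0081 + 0.0064 + 0.7396 = 0.7541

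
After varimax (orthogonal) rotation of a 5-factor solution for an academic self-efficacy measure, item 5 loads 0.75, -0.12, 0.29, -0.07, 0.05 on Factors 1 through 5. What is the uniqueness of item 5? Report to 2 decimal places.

0.33

h² = 0.75² + (-0.12)² + 0.29² + (-0.07)² + 0.05² = 0.5625 + 0.0144 + 0.0841 + 0.0049 + 0.0025 = 0.6684
Uniqueness u² = 1 − h² = 1 − 0.6684 = 0.3316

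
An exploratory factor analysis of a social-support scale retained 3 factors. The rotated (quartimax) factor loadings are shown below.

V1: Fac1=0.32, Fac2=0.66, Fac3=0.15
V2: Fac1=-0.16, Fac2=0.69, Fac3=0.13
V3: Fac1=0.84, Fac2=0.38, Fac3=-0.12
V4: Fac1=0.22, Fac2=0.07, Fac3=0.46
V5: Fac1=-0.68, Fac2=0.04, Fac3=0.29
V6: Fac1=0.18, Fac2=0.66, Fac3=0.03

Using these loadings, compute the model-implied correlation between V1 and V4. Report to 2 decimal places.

r̂ = Σ λ_i·λ_j across factors = (0.32)(0.22) + (0.66)(0.07) + (0.15)(0.46)
  = +0.0704 +0.0462 +0.0690 = 0.1856

0.19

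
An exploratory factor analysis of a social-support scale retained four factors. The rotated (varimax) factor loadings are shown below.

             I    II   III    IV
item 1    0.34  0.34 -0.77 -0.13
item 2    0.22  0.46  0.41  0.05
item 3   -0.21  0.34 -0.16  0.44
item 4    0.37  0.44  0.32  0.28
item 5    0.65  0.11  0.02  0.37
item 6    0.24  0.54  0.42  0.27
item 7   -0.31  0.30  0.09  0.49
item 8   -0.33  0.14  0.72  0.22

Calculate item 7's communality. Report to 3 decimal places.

h² = (-0.31)² + 0.30² + 0.09² + 0.49² = 0.0961 + 0.0900 + 0.0081 + 0.2401 = 0.4343

0.434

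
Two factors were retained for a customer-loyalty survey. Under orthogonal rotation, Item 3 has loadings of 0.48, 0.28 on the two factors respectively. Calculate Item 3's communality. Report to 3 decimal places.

0.309

h² = 0.48² + 0.28² = 0.2304 + 0.0784 = 0.3088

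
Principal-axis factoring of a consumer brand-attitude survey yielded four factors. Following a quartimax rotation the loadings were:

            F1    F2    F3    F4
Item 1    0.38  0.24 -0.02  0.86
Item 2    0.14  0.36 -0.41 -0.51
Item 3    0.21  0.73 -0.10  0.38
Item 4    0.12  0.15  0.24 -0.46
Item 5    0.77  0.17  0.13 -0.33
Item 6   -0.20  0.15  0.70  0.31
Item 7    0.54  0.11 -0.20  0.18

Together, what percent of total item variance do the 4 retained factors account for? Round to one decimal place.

SS loadings by factor: 1.1470, 0.8061, 0.7830, 1.5931; total = 4.3292.
Total variance with 7 standardized items is 7, so the solution explains 4.3292/7 = 0.6185 = 61.85%.

61.8%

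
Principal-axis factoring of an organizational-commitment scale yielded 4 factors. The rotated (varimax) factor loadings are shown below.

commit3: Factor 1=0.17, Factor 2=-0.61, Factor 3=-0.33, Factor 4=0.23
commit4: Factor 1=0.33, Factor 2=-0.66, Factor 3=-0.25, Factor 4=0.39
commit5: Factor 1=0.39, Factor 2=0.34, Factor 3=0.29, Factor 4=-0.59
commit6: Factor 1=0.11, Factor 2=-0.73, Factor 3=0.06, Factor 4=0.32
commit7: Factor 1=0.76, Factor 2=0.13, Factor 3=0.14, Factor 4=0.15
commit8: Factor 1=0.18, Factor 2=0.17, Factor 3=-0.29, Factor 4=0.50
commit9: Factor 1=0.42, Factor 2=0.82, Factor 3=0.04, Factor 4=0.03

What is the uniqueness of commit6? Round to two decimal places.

h² = 0.11² + (-0.73)² + 0.06² + 0.32² = 0.0121 + 0.5329 + 0.0036 + 0.1024 = 0.6510
Uniqueness u² = 1 − h² = 1 − 0.6510 = 0.3490

0.35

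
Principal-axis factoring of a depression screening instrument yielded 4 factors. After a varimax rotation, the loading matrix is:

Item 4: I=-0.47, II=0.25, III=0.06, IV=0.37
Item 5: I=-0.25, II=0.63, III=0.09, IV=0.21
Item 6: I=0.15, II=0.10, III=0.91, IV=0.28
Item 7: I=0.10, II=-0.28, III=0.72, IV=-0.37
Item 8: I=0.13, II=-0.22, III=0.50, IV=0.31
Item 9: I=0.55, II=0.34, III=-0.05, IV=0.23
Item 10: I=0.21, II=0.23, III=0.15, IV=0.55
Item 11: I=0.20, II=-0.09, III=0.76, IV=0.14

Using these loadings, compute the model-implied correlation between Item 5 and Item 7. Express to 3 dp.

-0.214

r̂ = Σ λ_i·λ_j across factors = (-0.25)(0.10) + (0.63)(-0.28) + (0.09)(0.72) + (0.21)(-0.37)
  = -0.0250 -0.1764 +0.0648 -0.0777 = -0.2143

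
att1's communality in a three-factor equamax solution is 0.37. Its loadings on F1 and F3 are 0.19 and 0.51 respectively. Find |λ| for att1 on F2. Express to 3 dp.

Under orthogonal rotation h² = Σλ², so λ_F2² = h² − (0.2962) = 0.37 − 0.2962 = 0.0738.
|λ| = √0.0738 = 0.2717.

0.272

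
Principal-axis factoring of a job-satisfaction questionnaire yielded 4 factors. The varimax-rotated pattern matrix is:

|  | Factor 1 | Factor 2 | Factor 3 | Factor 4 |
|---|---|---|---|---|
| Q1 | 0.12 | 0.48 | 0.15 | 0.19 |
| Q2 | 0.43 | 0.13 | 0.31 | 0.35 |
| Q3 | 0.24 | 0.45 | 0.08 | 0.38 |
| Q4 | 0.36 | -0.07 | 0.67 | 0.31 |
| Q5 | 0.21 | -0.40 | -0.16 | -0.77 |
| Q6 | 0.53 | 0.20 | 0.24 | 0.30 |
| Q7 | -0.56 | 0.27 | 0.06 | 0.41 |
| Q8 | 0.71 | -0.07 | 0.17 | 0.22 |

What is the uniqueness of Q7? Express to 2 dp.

h² = (-0.56)² + 0.27² + 0.06² + 0.41² = 0.3136 + 0.0729 + 0.0036 + 0.1681 = 0.5582
Uniqueness u² = 1 − h² = 1 − 0.5582 = 0.4418

0.44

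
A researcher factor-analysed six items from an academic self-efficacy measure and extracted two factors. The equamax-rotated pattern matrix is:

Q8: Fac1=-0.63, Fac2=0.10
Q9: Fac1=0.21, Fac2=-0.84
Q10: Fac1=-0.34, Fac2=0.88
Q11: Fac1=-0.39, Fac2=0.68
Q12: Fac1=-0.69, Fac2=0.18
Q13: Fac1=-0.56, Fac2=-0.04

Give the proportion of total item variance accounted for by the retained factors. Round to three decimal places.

0.581

Communalities: 0.4069, 0.7497, 0.8900, 0.6145, 0.5085, 0.3152; Σh² = 3.4848.
Total variance with 6 standardized items is 6, so the solution explains 3.4848/6 = 0.5808.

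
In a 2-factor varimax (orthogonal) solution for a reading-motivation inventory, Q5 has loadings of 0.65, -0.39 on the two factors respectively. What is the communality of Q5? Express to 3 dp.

0.575

h² = 0.65² + (-0.39)² = 0.4225 + 0.1521 = 0.5746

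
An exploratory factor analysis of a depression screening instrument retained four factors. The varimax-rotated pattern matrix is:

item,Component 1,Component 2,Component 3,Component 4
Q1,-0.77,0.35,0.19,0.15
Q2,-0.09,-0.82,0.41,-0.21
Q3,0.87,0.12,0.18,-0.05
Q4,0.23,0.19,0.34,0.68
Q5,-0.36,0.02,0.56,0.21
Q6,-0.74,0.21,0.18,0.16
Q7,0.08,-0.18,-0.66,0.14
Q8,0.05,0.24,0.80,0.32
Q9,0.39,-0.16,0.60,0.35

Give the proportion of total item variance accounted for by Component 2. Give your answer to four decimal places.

SS loadings for Component 2 = 0.35² + (-0.82)² + 0.12² + 0.19² + 0.02² + 0.21² + (-0.18)² + 0.24² + (-0.16)² = 1.0055
Proportion of variance = 1.0055 / 9 = 0.1117.

0.1117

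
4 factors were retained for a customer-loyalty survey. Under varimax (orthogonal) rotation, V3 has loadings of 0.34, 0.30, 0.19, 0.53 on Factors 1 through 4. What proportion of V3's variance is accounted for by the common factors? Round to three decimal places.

0.523

h² = 0.34² + 0.30² + 0.19² + 0.53² = 0.1156 + 0.0900 + 0.0361 + 0.2809 = 0.5226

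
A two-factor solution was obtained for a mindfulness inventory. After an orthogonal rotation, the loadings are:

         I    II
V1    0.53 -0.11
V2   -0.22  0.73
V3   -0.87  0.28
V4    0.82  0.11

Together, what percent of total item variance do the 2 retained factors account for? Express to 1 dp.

59.9%

SS loadings by factor: 1.7586, 0.6355; total = 2.3941.
Total variance with 4 standardized items is 4, so the solution explains 2.3941/4 = 0.5985 = 59.85%.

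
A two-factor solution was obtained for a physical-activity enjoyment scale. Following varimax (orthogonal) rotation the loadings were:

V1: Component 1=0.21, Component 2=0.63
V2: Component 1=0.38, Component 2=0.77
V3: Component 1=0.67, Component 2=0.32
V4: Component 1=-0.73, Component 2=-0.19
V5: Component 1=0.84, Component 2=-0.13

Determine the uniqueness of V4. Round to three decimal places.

0.431

h² = (-0.73)² + (-0.19)² = 0.5329 + 0.0361 = 0.5690
Uniqueness u² = 1 − h² = 1 − 0.5690 = 0.4310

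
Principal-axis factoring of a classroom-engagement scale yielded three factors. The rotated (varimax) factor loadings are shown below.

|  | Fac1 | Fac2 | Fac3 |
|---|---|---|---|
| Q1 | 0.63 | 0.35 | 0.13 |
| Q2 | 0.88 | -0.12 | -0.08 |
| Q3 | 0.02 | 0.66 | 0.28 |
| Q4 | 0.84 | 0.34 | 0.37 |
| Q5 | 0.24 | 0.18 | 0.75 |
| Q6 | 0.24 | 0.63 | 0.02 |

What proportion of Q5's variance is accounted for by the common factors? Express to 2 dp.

h² = 0.24² + 0.18² + 0.75² = 0.0576 + 0.0324 + 0.5625 = 0.6525

0.65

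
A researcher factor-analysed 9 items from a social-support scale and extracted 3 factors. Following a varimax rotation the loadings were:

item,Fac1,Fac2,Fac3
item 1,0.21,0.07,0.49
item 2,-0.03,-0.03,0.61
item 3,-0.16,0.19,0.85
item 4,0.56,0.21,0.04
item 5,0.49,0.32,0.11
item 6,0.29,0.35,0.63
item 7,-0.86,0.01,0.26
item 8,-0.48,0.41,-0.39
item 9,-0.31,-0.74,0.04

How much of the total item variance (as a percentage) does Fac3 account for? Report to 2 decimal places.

21.85%

SS loadings for Fac3 = 0.49² + 0.61² + 0.85² + 0.04² + 0.11² + 0.63² + 0.26² + (-0.39)² + 0.04² = 1.9666
With 9 standardized items, total variance = 9. Proportion = 1.9666/9 = 0.2185 → 21.85%.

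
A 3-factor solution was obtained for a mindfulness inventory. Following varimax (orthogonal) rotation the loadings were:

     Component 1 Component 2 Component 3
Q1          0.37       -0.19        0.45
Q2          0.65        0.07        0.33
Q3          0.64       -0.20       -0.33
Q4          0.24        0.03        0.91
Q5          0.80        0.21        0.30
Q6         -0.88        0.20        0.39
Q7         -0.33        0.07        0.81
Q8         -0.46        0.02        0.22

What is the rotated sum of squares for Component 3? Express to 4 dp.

SS loadings for Component 3 = 0.45² + 0.33² + (-0.33)² + 0.91² + 0.30² + 0.39² + 0.81² + 0.22² = 0.2025 + 0.1089 + 0.1089 + 0.8281 + 0.0900 + 0.1521 + 0.6561 + 0.0484 = 2.1950

2.1950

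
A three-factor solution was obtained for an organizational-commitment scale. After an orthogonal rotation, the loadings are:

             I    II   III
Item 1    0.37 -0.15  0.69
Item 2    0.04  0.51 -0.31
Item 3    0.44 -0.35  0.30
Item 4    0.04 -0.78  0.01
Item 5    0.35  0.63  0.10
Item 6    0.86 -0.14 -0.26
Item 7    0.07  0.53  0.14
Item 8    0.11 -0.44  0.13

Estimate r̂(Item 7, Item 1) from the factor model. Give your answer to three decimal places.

r̂ = Σ λ_i·λ_j across factors = (0.07)(0.37) + (0.53)(-0.15) + (0.14)(0.69)
  = +0.0259 -0.0795 +0.0966 = 0.0430

0.043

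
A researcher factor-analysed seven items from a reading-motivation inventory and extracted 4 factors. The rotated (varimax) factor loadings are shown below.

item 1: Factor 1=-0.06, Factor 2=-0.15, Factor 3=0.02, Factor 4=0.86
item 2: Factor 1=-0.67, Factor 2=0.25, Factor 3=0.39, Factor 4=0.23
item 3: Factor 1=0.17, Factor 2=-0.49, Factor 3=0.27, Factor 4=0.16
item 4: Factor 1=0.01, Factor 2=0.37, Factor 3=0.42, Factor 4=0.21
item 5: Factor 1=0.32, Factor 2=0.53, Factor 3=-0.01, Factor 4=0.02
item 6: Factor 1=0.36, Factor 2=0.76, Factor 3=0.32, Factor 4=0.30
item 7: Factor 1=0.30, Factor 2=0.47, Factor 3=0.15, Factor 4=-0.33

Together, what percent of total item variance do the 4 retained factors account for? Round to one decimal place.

Communalities: 0.7661, 0.7164, 0.3675, 0.3575, 0.3838, 0.8996, 0.4423; Σh² = 3.9332.
Total variance with 7 standardized items is 7, so the solution explains 3.9332/7 = 0.5619 = 56.19%.

56.2%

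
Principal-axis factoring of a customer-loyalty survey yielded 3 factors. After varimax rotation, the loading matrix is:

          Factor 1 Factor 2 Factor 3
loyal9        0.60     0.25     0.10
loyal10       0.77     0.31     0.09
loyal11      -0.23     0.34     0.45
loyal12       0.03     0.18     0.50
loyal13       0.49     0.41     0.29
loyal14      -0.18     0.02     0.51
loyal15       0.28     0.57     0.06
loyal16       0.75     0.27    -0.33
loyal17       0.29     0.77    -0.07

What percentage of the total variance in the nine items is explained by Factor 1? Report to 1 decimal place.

SS loadings for Factor 1 = 0.60² + 0.77² + (-0.23)² + 0.03² + 0.49² + (-0.18)² + 0.28² + 0.75² + 0.29² = 2.0042
With 9 standardized items, total variance = 9. Proportion = 2.0042/9 = 0.2227 → 22.27%.

22.3%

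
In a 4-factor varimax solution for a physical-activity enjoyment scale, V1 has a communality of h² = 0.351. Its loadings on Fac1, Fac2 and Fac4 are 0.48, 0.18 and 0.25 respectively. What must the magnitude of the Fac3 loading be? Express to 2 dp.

Under orthogonal rotation h² = Σλ², so λ_Fac3² = h² − (0.3253) = 0.351 − 0.3253 = 0.0257.
|λ| = √0.0257 = 0.1603.

0.16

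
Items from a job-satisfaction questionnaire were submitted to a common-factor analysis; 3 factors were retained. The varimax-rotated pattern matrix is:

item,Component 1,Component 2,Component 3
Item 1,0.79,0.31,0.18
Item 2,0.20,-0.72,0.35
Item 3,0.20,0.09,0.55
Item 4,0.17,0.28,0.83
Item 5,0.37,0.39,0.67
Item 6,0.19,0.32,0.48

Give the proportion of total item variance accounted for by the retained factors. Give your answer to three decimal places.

0.615

SS loadings by factor: 0.9060, 0.9555, 1.8256; total = 3.6871.
Total variance with 6 standardized items is 6, so the solution explains 3.6871/6 = 0.6145.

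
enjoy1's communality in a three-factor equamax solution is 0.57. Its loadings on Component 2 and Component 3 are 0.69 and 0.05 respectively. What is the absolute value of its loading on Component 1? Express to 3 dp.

Under orthogonal rotation h² = Σλ², so λ_Component 1² = h² − (0.4786) = 0.57 − 0.4786 = 0.0914.
|λ| = √0.0914 = 0.3023.

0.302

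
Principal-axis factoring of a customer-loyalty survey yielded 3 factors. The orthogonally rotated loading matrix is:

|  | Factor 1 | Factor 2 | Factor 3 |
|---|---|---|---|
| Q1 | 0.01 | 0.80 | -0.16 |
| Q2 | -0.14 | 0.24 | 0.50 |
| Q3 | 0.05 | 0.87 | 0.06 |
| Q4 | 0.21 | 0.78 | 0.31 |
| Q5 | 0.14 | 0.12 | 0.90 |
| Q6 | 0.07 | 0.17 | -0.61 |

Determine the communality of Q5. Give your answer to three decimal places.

0.844

h² = 0.14² + 0.12² + 0.90² = 0.0196 + 0.0144 + 0.8100 = 0.8440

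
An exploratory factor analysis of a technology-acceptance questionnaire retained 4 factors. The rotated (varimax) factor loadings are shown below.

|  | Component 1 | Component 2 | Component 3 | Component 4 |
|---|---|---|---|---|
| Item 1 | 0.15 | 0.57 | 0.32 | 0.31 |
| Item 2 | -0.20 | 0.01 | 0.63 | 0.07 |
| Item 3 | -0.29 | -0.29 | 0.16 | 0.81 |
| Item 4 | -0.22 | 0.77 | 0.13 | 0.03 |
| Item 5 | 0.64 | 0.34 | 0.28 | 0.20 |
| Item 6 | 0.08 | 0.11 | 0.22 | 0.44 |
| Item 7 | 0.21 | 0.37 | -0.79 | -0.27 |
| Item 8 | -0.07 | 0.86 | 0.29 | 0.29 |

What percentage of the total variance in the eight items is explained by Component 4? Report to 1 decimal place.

14.4%

SS loadings for Component 4 = 0.31² + 0.07² + 0.81² + 0.03² + 0.20² + 0.44² + (-0.27)² + 0.29² = 1.1486
With 8 standardized items, total variance = 8. Proportion = 1.1486/8 = 0.1436 → 14.36%.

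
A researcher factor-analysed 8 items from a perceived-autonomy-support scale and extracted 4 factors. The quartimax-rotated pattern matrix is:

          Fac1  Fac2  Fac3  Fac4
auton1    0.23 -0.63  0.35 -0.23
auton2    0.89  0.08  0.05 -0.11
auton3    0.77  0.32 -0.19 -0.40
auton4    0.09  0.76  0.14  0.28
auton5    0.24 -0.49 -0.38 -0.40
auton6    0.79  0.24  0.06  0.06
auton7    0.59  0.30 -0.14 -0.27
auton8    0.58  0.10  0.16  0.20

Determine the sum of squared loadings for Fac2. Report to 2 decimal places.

1.48

SS loadings for Fac2 = (-0.63)² + 0.08² + 0.32² + 0.76² + (-0.49)² + 0.24² + 0.30² + 0.10² = 0.3969 + 0.0064 + 0.1024 + 0.5776 + 0.2401 + 0.0576 + 0.0900 + 0.0100 = 1.4810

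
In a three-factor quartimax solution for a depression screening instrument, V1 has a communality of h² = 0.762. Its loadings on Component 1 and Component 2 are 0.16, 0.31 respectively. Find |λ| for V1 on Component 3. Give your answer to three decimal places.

0.800

Under orthogonal rotation h² = Σλ², so λ_Component 3² = h² − (0.1217) = 0.762 − 0.1217 = 0.6403.
|λ| = √0.6403 = 0.8002.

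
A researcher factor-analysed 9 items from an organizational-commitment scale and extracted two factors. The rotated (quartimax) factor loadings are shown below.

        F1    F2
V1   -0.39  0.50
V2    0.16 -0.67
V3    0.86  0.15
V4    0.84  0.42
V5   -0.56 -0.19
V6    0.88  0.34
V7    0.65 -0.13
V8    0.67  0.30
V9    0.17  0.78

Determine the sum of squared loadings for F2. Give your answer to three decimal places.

SS loadings for F2 = 0.50² + (-0.67)² + 0.15² + 0.42² + (-0.19)² + 0.34² + (-0.13)² + 0.30² + 0.78² = 0.2500 + 0.4489 + 0.0225 + 0.1764 + 0.0361 + 0.1156 + 0.0169 + 0.0900 + 0.6084 = 1.7648

1.765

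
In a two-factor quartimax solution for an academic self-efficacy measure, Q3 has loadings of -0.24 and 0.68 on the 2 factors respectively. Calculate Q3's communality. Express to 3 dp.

0.520

h² = (-0.24)² + 0.68² = 0.0576 + 0.4624 = 0.5200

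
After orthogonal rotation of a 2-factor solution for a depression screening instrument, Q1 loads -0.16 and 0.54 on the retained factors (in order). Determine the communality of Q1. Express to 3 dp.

0.317

h² = (-0.16)² + 0.54² = 0.0256 + 0.2916 = 0.3172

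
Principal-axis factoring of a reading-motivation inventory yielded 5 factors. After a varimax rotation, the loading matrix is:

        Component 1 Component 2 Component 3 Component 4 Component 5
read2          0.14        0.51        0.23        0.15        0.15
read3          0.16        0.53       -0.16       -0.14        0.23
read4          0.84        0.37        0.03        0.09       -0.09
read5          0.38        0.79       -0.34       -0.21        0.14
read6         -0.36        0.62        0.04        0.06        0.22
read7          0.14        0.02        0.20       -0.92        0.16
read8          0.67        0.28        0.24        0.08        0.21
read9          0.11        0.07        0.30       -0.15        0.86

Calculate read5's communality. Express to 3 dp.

0.948

h² = 0.38² + 0.79² + (-0.34)² + (-0.21)² + 0.14² = 0.1444 + 0.6241 + 0.1156 + 0.0441 + 0.0196 = 0.9478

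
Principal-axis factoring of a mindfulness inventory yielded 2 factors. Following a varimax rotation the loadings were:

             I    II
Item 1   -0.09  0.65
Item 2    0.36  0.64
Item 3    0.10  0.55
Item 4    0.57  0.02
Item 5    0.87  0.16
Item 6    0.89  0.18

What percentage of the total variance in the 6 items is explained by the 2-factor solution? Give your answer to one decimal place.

53.6%

SS loadings by factor: 2.0216, 1.1930; total = 3.2146.
Total variance with 6 standardized items is 6, so the solution explains 3.2146/6 = 0.5358 = 53.58%.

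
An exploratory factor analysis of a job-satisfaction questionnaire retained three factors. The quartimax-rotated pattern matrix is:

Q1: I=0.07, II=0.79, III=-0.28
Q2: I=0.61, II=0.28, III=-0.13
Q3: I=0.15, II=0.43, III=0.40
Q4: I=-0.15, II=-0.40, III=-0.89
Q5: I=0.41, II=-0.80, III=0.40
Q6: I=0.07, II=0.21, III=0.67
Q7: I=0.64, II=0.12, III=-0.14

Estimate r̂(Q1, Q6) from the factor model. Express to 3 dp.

r̂ = Σ λ_i·λ_j across factors = (0.07)(0.07) + (0.79)(0.21) + (-0.28)(0.67)
  = +0.0049 +0.1659 -0.1876 = -0.0168

-0.017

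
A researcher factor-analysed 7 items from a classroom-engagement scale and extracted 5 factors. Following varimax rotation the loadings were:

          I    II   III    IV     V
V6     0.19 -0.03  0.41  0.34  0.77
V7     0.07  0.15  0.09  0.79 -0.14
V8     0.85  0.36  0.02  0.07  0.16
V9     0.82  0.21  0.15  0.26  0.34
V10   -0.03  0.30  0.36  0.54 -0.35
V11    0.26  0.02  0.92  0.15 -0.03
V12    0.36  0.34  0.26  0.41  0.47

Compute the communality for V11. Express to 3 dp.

0.938

h² = 0.26² + 0.02² + 0.92² + 0.15² + (-0.03)² = 0.0676 + 0.0004 + 0.8464 + 0.0225 + 0.0009 = 0.9378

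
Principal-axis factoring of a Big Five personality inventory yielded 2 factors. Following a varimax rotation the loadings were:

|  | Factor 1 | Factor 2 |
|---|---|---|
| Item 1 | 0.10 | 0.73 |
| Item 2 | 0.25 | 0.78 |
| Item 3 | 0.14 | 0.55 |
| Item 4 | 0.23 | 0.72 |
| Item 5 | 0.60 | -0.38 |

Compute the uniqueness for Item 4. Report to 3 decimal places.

h² = 0.23² + 0.72² = 0.0529 + 0.5184 = 0.5713
Uniqueness u² = 1 − h² = 1 − 0.5713 = 0.4287

0.429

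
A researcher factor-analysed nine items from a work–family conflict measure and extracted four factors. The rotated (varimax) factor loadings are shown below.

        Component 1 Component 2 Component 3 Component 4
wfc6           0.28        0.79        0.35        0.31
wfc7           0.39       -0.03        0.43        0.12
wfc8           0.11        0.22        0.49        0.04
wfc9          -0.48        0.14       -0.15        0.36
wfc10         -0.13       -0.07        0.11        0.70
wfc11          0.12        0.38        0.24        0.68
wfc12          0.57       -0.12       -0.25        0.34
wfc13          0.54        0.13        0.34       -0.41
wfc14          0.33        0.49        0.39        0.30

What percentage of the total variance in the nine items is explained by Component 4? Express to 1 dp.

17.4%

SS loadings for Component 4 = 0.31² + 0.12² + 0.04² + 0.36² + 0.70² + 0.68² + 0.34² + (-0.41)² + 0.30² = 1.5678
With 9 standardized items, total variance = 9. Proportion = 1.5678/9 = 0.1742 → 17.42%.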